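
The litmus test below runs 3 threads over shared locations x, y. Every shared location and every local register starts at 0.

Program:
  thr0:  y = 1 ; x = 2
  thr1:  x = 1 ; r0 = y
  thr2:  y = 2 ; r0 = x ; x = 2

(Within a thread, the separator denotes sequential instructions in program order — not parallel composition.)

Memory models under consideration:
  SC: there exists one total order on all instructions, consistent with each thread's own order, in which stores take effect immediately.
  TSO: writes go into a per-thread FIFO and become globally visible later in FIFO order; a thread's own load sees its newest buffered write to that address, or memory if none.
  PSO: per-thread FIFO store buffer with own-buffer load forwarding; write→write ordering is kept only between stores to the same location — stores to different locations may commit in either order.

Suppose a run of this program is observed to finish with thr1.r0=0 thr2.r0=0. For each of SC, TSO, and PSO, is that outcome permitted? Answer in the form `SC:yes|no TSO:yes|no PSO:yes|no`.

SC:no TSO:yes PSO:yes

outcome vector order: (thr1.r0,thr2.r0)
under SC → 0/1; 0/2; 1/0; 1/1; 1/2; 2/0; 2/1; 2/2
under TSO → 0/0; 0/1; 0/2; 1/0; 1/1; 1/2; 2/0; 2/1; 2/2
under PSO → 0/0; 0/1; 0/2; 1/0; 1/1; 1/2; 2/0; 2/1; 2/2
target 0/0 ∈ {TSO,PSO}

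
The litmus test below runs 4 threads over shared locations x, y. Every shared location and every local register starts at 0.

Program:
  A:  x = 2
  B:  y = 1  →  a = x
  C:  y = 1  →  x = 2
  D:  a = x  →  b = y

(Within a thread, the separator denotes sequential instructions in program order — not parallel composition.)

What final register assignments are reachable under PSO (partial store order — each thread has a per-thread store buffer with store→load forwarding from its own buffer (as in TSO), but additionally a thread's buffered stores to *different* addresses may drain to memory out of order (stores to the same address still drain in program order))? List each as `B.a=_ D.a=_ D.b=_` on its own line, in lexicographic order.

B.a=0 D.a=0 D.b=0
B.a=0 D.a=0 D.b=1
B.a=0 D.a=2 D.b=0
B.a=0 D.a=2 D.b=1
B.a=2 D.a=0 D.b=0
B.a=2 D.a=0 D.b=1
B.a=2 D.a=2 D.b=0
B.a=2 D.a=2 D.b=1

outcome vector order: (B.a,D.a,D.b)
|PSO outcomes| = 8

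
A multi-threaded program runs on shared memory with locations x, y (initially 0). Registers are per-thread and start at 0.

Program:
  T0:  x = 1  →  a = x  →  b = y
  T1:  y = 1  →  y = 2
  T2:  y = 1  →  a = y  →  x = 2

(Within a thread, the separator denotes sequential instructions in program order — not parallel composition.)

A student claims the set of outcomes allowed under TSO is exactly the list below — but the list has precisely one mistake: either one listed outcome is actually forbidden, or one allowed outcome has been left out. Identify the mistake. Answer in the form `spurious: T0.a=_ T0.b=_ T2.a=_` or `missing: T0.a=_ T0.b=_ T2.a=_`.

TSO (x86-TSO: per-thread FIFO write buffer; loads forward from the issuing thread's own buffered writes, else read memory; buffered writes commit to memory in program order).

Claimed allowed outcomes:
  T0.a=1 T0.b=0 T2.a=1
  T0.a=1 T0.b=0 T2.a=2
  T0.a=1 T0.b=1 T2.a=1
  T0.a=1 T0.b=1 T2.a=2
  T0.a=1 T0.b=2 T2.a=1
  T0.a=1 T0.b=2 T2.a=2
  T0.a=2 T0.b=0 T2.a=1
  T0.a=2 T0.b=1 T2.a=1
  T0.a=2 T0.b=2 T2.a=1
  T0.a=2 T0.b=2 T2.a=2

spurious: T0.a=2 T0.b=0 T2.a=1

outcome vector order: (T0.a,T0.b,T2.a)
TSO (9): <1 0 1> <1 0 2> <1 1 1> <1 1 2> <1 2 1> <1 2 2> <2 1 1> <2 2 1> <2 2 2>
claimed∖TSO = {<2 0 1>}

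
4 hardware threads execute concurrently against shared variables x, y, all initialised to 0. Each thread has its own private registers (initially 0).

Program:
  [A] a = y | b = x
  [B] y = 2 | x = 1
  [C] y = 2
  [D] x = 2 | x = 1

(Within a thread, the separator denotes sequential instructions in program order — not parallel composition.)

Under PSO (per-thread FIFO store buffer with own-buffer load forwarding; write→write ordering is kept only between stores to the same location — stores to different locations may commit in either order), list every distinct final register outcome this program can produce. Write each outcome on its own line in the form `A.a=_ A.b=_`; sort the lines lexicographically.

A.a=0 A.b=0
A.a=0 A.b=1
A.a=0 A.b=2
A.a=2 A.b=0
A.a=2 A.b=1
A.a=2 A.b=2

outcome vector order: (A.a,A.b)
|PSO outcomes| = 6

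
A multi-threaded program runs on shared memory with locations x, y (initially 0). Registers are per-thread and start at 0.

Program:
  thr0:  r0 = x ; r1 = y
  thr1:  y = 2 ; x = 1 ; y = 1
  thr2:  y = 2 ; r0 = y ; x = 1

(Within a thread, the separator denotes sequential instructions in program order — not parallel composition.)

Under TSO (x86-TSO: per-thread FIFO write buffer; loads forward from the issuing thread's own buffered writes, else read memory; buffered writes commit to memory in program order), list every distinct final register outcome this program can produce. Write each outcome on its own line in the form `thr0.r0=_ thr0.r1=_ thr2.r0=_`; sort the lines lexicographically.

outcome vector order: (thr0.r0,thr0.r1,thr2.r0)
|TSO outcomes| = 10

thr0.r0=0 thr0.r1=0 thr2.r0=1
thr0.r0=0 thr0.r1=0 thr2.r0=2
thr0.r0=0 thr0.r1=1 thr2.r0=1
thr0.r0=0 thr0.r1=1 thr2.r0=2
thr0.r0=0 thr0.r1=2 thr2.r0=1
thr0.r0=0 thr0.r1=2 thr2.r0=2
thr0.r0=1 thr0.r1=1 thr2.r0=1
thr0.r0=1 thr0.r1=1 thr2.r0=2
thr0.r0=1 thr0.r1=2 thr2.r0=1
thr0.r0=1 thr0.r1=2 thr2.r0=2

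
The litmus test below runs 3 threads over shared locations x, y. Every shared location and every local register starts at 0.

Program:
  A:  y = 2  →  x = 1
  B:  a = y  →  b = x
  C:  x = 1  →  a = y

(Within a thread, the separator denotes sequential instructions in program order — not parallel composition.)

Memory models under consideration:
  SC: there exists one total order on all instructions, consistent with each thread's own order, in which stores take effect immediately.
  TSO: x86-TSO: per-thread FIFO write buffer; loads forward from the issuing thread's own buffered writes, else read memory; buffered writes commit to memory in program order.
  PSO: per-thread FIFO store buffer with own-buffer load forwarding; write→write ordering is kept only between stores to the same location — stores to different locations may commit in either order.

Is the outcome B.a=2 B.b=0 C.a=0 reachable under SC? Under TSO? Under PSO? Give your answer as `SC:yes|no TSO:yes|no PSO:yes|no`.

outcome vector order: (B.a,B.b,C.a)
under SC → 000; 002; 010; 012; 202; 210; 212
under TSO → 000; 002; 010; 012; 200; 202; 210; 212
under PSO → 000; 002; 010; 012; 200; 202; 210; 212
target 200 ∈ {TSO,PSO}

SC:no TSO:yes PSO:yes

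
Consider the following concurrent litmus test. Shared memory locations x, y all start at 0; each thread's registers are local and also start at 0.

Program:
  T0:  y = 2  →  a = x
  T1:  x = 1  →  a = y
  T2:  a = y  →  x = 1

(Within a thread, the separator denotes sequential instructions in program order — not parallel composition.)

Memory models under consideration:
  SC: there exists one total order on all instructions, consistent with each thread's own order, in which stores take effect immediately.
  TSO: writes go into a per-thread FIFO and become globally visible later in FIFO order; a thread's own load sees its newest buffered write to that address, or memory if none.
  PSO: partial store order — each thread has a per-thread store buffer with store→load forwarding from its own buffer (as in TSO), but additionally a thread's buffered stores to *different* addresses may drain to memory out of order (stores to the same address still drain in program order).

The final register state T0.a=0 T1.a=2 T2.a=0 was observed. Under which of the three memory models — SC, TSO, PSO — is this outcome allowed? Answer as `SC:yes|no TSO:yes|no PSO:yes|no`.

SC:yes TSO:yes PSO:yes

outcome vector order: (T0.a,T1.a,T2.a)
under SC → (0,2,0) (0,2,2) (1,0,0) (1,0,2) (1,2,0) (1,2,2)
under TSO → (0,0,0) (0,0,2) (0,2,0) (0,2,2) (1,0,0) (1,0,2) (1,2,0) (1,2,2)
under PSO → (0,0,0) (0,0,2) (0,2,0) (0,2,2) (1,0,0) (1,0,2) (1,2,0) (1,2,2)
target (0,2,0) ∈ {SC,TSO,PSO}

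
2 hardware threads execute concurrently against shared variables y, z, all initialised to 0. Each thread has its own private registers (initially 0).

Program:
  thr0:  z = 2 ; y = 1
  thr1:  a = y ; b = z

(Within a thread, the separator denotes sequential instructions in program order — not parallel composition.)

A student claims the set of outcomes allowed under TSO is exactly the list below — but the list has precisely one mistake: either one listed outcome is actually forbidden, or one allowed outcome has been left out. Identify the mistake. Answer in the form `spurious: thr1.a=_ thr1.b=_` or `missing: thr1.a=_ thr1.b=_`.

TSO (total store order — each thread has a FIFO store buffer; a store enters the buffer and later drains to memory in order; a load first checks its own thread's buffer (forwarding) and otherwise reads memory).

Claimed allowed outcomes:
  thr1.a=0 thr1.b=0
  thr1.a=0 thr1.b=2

missing: thr1.a=1 thr1.b=2

outcome vector order: (thr1.a,thr1.b)
[TSO] allowed = {(0,0); (0,2); (1,2)}
TSO∖claimed = {(1,2)}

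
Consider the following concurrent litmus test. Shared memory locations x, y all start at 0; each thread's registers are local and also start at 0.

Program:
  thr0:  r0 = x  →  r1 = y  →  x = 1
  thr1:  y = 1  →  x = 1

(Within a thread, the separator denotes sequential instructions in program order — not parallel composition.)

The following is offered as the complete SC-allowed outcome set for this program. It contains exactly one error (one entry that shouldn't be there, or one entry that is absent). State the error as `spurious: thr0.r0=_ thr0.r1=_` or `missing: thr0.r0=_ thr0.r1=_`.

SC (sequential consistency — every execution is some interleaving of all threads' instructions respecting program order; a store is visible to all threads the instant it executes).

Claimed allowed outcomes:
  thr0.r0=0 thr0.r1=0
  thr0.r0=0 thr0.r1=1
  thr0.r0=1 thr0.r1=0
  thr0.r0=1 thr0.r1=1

spurious: thr0.r0=1 thr0.r1=0

outcome vector order: (thr0.r0,thr0.r1)
SC: 3 outcomes — {00; 01; 11}
claimed∖SC = {10}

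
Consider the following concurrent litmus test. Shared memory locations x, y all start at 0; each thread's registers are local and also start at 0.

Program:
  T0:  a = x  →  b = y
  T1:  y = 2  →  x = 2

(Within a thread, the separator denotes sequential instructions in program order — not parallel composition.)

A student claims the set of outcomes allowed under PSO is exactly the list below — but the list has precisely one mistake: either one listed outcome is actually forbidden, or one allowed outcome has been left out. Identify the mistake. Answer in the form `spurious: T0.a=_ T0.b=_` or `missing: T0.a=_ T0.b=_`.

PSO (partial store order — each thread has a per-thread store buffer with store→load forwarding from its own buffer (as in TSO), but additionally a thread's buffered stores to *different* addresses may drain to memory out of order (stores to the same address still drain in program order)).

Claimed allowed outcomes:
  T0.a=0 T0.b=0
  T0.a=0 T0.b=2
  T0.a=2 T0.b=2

missing: T0.a=2 T0.b=0

outcome vector order: (T0.a,T0.b)
[PSO] allowed = {00 02 20 22}
PSO∖claimed = {20}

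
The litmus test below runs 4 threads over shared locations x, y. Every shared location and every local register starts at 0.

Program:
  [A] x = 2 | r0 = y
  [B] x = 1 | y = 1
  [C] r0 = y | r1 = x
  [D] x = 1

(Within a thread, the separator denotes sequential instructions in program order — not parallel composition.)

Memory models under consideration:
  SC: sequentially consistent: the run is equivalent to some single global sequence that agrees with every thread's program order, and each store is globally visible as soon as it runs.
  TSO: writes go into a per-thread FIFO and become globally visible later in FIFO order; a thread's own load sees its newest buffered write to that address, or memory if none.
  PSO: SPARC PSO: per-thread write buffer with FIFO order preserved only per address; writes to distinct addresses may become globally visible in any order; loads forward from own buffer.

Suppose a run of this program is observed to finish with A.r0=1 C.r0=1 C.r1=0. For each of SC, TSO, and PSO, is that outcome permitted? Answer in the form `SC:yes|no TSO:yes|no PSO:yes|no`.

outcome vector order: (A.r0,C.r0,C.r1)
[SC] allowed = {000 001 002 011 012 100 101 102 111 112}
[TSO] allowed = {000 001 002 011 012 100 101 102 111 112}
[PSO] allowed = {000 001 002 010 011 012 100 101 102 110 111 112}
target 110 ∈ {PSO}

SC:no TSO:no PSO:yes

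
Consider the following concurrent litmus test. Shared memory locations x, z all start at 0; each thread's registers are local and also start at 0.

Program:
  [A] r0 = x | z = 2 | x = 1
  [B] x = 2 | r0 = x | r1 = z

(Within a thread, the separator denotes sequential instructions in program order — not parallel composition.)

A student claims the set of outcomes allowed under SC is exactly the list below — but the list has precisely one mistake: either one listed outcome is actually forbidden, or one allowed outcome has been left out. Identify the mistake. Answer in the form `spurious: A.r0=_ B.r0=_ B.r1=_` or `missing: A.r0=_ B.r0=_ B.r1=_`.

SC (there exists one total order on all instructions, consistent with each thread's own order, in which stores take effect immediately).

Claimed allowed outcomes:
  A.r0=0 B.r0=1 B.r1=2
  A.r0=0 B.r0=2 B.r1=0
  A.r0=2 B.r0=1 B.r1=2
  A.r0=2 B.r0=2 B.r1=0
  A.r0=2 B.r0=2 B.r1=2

outcome vector order: (A.r0,B.r0,B.r1)
SC (6): <0 1 2> <0 2 0> <0 2 2> <2 1 2> <2 2 0> <2 2 2>
SC∖claimed = {<0 2 2>}

missing: A.r0=0 B.r0=2 B.r1=2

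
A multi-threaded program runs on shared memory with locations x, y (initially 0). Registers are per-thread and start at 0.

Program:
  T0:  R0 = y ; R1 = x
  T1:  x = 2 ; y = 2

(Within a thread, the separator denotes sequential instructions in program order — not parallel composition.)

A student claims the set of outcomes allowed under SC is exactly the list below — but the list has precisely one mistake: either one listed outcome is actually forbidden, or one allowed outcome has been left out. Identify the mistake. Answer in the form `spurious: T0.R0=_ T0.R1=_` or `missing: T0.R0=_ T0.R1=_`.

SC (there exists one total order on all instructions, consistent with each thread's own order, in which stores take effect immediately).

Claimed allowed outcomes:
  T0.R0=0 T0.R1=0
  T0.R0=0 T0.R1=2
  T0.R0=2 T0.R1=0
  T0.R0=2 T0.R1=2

outcome vector order: (T0.R0,T0.R1)
SC (3): 00 02 22
claimed∖SC = {20}

spurious: T0.R0=2 T0.R1=0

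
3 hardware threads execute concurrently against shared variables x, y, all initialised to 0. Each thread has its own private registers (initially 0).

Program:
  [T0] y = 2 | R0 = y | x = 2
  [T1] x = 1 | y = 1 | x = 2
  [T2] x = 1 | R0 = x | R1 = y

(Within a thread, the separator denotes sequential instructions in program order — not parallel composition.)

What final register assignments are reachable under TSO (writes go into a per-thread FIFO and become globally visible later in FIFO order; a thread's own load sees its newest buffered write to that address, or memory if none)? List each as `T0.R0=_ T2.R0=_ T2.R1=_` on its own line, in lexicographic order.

T0.R0=1 T2.R0=1 T2.R1=0
T0.R0=1 T2.R0=1 T2.R1=1
T0.R0=1 T2.R0=1 T2.R1=2
T0.R0=1 T2.R0=2 T2.R1=1
T0.R0=2 T2.R0=1 T2.R1=0
T0.R0=2 T2.R0=1 T2.R1=1
T0.R0=2 T2.R0=1 T2.R1=2
T0.R0=2 T2.R0=2 T2.R1=1
T0.R0=2 T2.R0=2 T2.R1=2

outcome vector order: (T0.R0,T2.R0,T2.R1)
|TSO outcomes| = 9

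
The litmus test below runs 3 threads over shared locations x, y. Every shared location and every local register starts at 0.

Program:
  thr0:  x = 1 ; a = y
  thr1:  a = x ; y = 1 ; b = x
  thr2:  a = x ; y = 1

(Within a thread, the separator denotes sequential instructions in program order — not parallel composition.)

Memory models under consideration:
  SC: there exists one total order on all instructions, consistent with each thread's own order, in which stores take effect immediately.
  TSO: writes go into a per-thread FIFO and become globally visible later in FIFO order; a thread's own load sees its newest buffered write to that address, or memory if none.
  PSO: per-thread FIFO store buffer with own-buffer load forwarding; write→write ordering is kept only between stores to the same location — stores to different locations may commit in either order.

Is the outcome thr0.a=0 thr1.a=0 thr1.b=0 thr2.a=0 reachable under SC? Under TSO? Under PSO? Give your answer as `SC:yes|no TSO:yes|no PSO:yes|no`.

SC:no TSO:yes PSO:yes

outcome vector order: (thr0.a,thr1.a,thr1.b,thr2.a)
[SC] allowed = {<0 0 1 0> <0 0 1 1> <0 1 1 0> <0 1 1 1> <1 0 0 0> <1 0 0 1> <1 0 1 0> <1 0 1 1> <1 1 1 0> <1 1 1 1>}
[TSO] allowed = {<0 0 0 0> <0 0 0 1> <0 0 1 0> <0 0 1 1> <0 1 1 0> <0 1 1 1> <1 0 0 0> <1 0 0 1> <1 0 1 0> <1 0 1 1> <1 1 1 0> <1 1 1 1>}
[PSO] allowed = {<0 0 0 0> <0 0 0 1> <0 0 1 0> <0 0 1 1> <0 1 1 0> <0 1 1 1> <1 0 0 0> <1 0 0 1> <1 0 1 0> <1 0 1 1> <1 1 1 0> <1 1 1 1>}
target <0 0 0 0> ∈ {TSO,PSO}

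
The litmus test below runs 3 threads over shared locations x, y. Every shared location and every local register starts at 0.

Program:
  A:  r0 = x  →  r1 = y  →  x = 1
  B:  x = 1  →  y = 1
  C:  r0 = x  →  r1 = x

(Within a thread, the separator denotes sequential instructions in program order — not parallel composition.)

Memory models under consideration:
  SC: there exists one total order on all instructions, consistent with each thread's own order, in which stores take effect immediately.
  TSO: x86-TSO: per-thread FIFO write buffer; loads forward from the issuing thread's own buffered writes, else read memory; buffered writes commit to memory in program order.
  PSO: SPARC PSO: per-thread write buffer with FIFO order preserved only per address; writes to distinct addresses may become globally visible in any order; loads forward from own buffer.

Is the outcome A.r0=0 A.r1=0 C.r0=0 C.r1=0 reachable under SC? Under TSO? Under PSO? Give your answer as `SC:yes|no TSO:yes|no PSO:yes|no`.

outcome vector order: (A.r0,A.r1,C.r0,C.r1)
SC (12): <0 0 0 0> <0 0 0 1> <0 0 1 1> <0 1 0 0> <0 1 0 1> <0 1 1 1> <1 0 0 0> <1 0 0 1> <1 0 1 1> <1 1 0 0> <1 1 0 1> <1 1 1 1>
TSO (12): <0 0 0 0> <0 0 0 1> <0 0 1 1> <0 1 0 0> <0 1 0 1> <0 1 1 1> <1 0 0 0> <1 0 0 1> <1 0 1 1> <1 1 0 0> <1 1 0 1> <1 1 1 1>
PSO (12): <0 0 0 0> <0 0 0 1> <0 0 1 1> <0 1 0 0> <0 1 0 1> <0 1 1 1> <1 0 0 0> <1 0 0 1> <1 0 1 1> <1 1 0 0> <1 1 0 1> <1 1 1 1>
target <0 0 0 0> ∈ {SC,TSO,PSO}

SC:yes TSO:yes PSO:yes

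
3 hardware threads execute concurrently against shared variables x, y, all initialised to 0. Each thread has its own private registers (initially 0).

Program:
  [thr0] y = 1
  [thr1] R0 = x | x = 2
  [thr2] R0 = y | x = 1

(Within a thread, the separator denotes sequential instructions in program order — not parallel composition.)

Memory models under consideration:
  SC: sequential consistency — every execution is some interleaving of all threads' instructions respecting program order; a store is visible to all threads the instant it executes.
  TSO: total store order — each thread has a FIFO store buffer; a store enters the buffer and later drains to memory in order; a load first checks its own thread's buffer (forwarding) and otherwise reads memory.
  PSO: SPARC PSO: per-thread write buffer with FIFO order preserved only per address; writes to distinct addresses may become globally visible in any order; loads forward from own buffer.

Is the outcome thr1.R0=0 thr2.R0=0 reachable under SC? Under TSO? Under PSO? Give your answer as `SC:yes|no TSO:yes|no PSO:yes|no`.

SC:yes TSO:yes PSO:yes

outcome vector order: (thr1.R0,thr2.R0)
SC (4): 00; 01; 10; 11
TSO (4): 00; 01; 10; 11
PSO (4): 00; 01; 10; 11
target 00 ∈ {SC,TSO,PSO}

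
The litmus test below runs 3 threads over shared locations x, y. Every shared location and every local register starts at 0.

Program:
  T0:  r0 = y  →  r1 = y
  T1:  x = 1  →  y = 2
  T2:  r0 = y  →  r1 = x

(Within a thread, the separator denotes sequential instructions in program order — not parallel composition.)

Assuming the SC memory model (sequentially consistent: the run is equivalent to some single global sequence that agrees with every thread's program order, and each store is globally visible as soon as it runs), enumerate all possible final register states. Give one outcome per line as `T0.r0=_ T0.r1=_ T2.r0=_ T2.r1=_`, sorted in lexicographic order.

T0.r0=0 T0.r1=0 T2.r0=0 T2.r1=0
T0.r0=0 T0.r1=0 T2.r0=0 T2.r1=1
T0.r0=0 T0.r1=0 T2.r0=2 T2.r1=1
T0.r0=0 T0.r1=2 T2.r0=0 T2.r1=0
T0.r0=0 T0.r1=2 T2.r0=0 T2.r1=1
T0.r0=0 T0.r1=2 T2.r0=2 T2.r1=1
T0.r0=2 T0.r1=2 T2.r0=0 T2.r1=0
T0.r0=2 T0.r1=2 T2.r0=0 T2.r1=1
T0.r0=2 T0.r1=2 T2.r0=2 T2.r1=1

outcome vector order: (T0.r0,T0.r1,T2.r0,T2.r1)
|SC outcomes| = 9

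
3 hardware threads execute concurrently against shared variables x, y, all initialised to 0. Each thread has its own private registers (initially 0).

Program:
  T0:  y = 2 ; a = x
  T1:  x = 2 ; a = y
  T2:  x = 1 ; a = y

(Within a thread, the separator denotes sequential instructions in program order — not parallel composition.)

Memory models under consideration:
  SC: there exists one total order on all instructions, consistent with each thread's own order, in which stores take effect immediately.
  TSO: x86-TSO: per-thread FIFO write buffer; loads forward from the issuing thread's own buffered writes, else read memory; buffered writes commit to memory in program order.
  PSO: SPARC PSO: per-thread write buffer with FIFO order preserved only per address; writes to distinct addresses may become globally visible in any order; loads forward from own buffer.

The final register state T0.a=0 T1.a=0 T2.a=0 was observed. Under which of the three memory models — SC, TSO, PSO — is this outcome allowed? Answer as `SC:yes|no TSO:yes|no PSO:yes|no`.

outcome vector order: (T0.a,T1.a,T2.a)
[SC] allowed = {(0,2,2) (1,0,0) (1,0,2) (1,2,0) (1,2,2) (2,0,0) (2,0,2) (2,2,0) (2,2,2)}
[TSO] allowed = {(0,0,0) (0,0,2) (0,2,0) (0,2,2) (1,0,0) (1,0,2) (1,2,0) (1,2,2) (2,0,0) (2,0,2) (2,2,0) (2,2,2)}
[PSO] allowed = {(0,0,0) (0,0,2) (0,2,0) (0,2,2) (1,0,0) (1,0,2) (1,2,0) (1,2,2) (2,0,0) (2,0,2) (2,2,0) (2,2,2)}
target (0,0,0) ∈ {TSO,PSO}

SC:no TSO:yes PSO:yes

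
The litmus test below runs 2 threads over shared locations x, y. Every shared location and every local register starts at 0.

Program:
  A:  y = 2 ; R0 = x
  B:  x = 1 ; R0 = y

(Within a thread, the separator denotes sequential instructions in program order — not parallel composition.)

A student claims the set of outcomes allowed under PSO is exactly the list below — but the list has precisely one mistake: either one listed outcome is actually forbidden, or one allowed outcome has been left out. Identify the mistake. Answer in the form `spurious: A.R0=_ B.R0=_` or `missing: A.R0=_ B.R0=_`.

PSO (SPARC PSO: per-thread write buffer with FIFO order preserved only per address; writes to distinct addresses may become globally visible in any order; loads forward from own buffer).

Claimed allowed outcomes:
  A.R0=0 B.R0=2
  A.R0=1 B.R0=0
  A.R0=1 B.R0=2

outcome vector order: (A.R0,B.R0)
[PSO] allowed = {(0,0); (0,2); (1,0); (1,2)}
PSO∖claimed = {(0,0)}

missing: A.R0=0 B.R0=0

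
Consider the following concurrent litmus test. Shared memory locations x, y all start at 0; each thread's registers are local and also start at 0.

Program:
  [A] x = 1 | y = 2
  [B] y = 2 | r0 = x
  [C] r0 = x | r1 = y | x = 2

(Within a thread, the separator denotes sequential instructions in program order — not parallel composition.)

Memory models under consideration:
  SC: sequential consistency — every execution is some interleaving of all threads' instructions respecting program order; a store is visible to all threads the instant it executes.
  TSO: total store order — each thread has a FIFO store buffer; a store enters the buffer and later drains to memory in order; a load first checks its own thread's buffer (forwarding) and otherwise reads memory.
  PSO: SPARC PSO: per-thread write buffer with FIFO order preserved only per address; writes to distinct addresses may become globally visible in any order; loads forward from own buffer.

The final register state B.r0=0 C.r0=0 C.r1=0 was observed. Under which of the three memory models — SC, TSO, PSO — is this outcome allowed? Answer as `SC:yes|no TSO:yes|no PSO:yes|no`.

outcome vector order: (B.r0,C.r0,C.r1)
under SC → 0/0/0; 0/0/2; 0/1/2; 1/0/0; 1/0/2; 1/1/0; 1/1/2; 2/0/0; 2/0/2; 2/1/0; 2/1/2
under TSO → 0/0/0; 0/0/2; 0/1/0; 0/1/2; 1/0/0; 1/0/2; 1/1/0; 1/1/2; 2/0/0; 2/0/2; 2/1/0; 2/1/2
under PSO → 0/0/0; 0/0/2; 0/1/0; 0/1/2; 1/0/0; 1/0/2; 1/1/0; 1/1/2; 2/0/0; 2/0/2; 2/1/0; 2/1/2
target 0/0/0 ∈ {SC,TSO,PSO}

SC:yes TSO:yes PSO:yes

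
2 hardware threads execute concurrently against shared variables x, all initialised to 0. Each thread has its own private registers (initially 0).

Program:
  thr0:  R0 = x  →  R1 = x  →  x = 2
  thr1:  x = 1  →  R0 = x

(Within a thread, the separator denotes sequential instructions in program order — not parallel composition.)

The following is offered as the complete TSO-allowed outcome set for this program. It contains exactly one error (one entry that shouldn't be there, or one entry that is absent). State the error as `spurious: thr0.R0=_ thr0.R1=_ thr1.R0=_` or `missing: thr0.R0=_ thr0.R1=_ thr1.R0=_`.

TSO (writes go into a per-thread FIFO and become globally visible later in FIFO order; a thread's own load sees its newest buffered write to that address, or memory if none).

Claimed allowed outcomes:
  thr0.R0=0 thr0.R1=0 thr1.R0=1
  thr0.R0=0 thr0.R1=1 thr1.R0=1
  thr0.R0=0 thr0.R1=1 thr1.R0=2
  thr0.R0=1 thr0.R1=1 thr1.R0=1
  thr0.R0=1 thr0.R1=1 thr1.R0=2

outcome vector order: (thr0.R0,thr0.R1,thr1.R0)
TSO: 6 outcomes — {(0,0,1); (0,0,2); (0,1,1); (0,1,2); (1,1,1); (1,1,2)}
TSO∖claimed = {(0,0,2)}

missing: thr0.R0=0 thr0.R1=0 thr1.R0=2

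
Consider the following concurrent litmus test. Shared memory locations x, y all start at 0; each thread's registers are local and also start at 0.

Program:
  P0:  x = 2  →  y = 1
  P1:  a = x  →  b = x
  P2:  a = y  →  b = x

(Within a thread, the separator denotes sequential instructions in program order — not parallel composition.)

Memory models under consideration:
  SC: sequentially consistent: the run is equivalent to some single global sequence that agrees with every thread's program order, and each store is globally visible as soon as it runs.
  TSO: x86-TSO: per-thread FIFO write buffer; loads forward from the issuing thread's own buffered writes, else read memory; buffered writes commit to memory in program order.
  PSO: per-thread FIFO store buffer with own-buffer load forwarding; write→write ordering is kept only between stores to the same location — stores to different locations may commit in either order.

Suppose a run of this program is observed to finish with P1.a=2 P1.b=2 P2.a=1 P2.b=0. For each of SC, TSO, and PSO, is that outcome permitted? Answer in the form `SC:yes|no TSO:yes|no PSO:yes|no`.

outcome vector order: (P1.a,P1.b,P2.a,P2.b)
SC (9): (0,0,0,0); (0,0,0,2); (0,0,1,2); (0,2,0,0); (0,2,0,2); (0,2,1,2); (2,2,0,0); (2,2,0,2); (2,2,1,2)
TSO (9): (0,0,0,0); (0,0,0,2); (0,0,1,2); (0,2,0,0); (0,2,0,2); (0,2,1,2); (2,2,0,0); (2,2,0,2); (2,2,1,2)
PSO (12): (0,0,0,0); (0,0,0,2); (0,0,1,0); (0,0,1,2); (0,2,0,0); (0,2,0,2); (0,2,1,0); (0,2,1,2); (2,2,0,0); (2,2,0,2); (2,2,1,0); (2,2,1,2)
target (2,2,1,0) ∈ {PSO}

SC:no TSO:no PSO:yes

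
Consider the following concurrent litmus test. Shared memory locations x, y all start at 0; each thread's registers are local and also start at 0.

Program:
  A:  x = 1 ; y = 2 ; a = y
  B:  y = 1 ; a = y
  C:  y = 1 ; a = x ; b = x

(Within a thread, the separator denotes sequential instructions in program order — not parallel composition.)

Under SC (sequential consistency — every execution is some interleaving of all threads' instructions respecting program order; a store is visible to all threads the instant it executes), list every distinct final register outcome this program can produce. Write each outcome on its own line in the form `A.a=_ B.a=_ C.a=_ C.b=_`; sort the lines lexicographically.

outcome vector order: (A.a,B.a,C.a,C.b)
|SC outcomes| = 10

A.a=1 B.a=1 C.a=0 C.b=0
A.a=1 B.a=1 C.a=0 C.b=1
A.a=1 B.a=1 C.a=1 C.b=1
A.a=1 B.a=2 C.a=1 C.b=1
A.a=2 B.a=1 C.a=0 C.b=0
A.a=2 B.a=1 C.a=0 C.b=1
A.a=2 B.a=1 C.a=1 C.b=1
A.a=2 B.a=2 C.a=0 C.b=0
A.a=2 B.a=2 C.a=0 C.b=1
A.a=2 B.a=2 C.a=1 C.b=1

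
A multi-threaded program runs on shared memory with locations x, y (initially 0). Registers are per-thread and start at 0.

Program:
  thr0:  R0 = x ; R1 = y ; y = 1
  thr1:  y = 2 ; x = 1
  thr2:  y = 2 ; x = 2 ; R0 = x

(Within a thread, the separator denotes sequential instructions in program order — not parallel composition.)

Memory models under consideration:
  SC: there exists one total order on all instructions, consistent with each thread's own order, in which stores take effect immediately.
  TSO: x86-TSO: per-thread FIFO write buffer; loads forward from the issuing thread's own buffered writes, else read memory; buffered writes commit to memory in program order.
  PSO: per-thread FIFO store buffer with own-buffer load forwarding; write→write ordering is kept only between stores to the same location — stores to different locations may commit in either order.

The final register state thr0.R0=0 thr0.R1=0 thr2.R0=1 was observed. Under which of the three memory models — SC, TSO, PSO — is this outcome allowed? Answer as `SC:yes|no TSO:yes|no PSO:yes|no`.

outcome vector order: (thr0.R0,thr0.R1,thr2.R0)
under SC → (0,0,1), (0,0,2), (0,2,1), (0,2,2), (1,2,1), (1,2,2), (2,2,1), (2,2,2)
under TSO → (0,0,1), (0,0,2), (0,2,1), (0,2,2), (1,2,1), (1,2,2), (2,2,1), (2,2,2)
under PSO → (0,0,1), (0,0,2), (0,2,1), (0,2,2), (1,0,1), (1,0,2), (1,2,1), (1,2,2), (2,0,1), (2,0,2), (2,2,1), (2,2,2)
target (0,0,1) ∈ {SC,TSO,PSO}

SC:yes TSO:yes PSO:yes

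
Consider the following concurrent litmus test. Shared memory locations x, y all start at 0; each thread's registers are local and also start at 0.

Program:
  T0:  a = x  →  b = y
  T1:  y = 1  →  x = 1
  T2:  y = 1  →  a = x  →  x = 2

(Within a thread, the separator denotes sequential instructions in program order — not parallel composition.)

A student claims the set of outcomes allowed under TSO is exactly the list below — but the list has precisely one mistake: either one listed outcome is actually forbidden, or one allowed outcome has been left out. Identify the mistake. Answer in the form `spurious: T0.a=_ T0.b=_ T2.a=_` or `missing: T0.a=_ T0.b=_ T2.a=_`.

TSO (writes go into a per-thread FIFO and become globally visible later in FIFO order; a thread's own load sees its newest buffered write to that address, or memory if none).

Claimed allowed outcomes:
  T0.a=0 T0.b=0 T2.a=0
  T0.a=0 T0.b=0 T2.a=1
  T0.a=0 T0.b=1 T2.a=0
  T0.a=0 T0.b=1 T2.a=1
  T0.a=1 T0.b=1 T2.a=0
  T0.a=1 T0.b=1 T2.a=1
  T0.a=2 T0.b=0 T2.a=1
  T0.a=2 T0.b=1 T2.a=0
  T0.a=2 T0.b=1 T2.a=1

spurious: T0.a=2 T0.b=0 T2.a=1

outcome vector order: (T0.a,T0.b,T2.a)
[TSO] allowed = {000; 001; 010; 011; 110; 111; 210; 211}
claimed∖TSO = {201}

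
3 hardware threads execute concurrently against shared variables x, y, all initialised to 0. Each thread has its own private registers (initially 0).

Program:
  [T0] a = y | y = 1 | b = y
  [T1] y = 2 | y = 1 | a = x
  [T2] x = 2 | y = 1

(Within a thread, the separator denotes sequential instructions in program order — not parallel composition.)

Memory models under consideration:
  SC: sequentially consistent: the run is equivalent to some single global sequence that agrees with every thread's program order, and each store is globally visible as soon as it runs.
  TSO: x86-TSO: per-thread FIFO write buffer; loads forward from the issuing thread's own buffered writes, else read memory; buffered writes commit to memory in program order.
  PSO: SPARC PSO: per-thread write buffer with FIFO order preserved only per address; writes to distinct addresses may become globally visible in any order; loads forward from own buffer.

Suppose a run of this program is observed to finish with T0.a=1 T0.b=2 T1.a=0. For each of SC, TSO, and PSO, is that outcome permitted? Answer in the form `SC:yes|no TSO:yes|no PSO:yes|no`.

outcome vector order: (T0.a,T0.b,T1.a)
SC: 9 outcomes — {(0,1,0); (0,1,2); (0,2,0); (0,2,2); (1,1,0); (1,1,2); (1,2,2); (2,1,0); (2,1,2)}
TSO: 10 outcomes — {(0,1,0); (0,1,2); (0,2,0); (0,2,2); (1,1,0); (1,1,2); (1,2,0); (1,2,2); (2,1,0); (2,1,2)}
PSO: 10 outcomes — {(0,1,0); (0,1,2); (0,2,0); (0,2,2); (1,1,0); (1,1,2); (1,2,0); (1,2,2); (2,1,0); (2,1,2)}
target (1,2,0) ∈ {TSO,PSO}

SC:no TSO:yes PSO:yes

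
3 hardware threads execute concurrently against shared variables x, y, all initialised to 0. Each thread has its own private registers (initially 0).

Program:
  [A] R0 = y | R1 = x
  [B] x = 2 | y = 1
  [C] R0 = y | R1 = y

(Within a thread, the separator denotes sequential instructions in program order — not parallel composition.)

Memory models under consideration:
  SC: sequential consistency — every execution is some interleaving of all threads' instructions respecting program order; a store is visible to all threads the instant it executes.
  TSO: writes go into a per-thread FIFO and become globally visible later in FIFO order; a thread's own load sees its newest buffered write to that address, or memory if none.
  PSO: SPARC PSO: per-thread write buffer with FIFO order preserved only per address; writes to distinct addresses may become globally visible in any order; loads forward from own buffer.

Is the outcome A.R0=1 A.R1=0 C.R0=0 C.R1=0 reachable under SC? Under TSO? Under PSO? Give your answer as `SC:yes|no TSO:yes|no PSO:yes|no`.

SC:no TSO:no PSO:yes

outcome vector order: (A.R0,A.R1,C.R0,C.R1)
SC (9): <0 0 0 0>, <0 0 0 1>, <0 0 1 1>, <0 2 0 0>, <0 2 0 1>, <0 2 1 1>, <1 2 0 0>, <1 2 0 1>, <1 2 1 1>
TSO (9): <0 0 0 0>, <0 0 0 1>, <0 0 1 1>, <0 2 0 0>, <0 2 0 1>, <0 2 1 1>, <1 2 0 0>, <1 2 0 1>, <1 2 1 1>
PSO (12): <0 0 0 0>, <0 0 0 1>, <0 0 1 1>, <0 2 0 0>, <0 2 0 1>, <0 2 1 1>, <1 0 0 0>, <1 0 0 1>, <1 0 1 1>, <1 2 0 0>, <1 2 0 1>, <1 2 1 1>
target <1 0 0 0> ∈ {PSO}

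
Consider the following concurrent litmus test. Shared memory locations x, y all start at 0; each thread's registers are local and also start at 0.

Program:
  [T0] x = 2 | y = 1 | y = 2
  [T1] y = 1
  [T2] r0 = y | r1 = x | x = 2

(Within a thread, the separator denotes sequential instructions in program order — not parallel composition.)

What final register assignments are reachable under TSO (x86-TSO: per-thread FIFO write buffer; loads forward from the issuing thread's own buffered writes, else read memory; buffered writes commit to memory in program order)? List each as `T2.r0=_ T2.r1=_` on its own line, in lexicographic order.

outcome vector order: (T2.r0,T2.r1)
|TSO outcomes| = 5

T2.r0=0 T2.r1=0
T2.r0=0 T2.r1=2
T2.r0=1 T2.r1=0
T2.r0=1 T2.r1=2
T2.r0=2 T2.r1=2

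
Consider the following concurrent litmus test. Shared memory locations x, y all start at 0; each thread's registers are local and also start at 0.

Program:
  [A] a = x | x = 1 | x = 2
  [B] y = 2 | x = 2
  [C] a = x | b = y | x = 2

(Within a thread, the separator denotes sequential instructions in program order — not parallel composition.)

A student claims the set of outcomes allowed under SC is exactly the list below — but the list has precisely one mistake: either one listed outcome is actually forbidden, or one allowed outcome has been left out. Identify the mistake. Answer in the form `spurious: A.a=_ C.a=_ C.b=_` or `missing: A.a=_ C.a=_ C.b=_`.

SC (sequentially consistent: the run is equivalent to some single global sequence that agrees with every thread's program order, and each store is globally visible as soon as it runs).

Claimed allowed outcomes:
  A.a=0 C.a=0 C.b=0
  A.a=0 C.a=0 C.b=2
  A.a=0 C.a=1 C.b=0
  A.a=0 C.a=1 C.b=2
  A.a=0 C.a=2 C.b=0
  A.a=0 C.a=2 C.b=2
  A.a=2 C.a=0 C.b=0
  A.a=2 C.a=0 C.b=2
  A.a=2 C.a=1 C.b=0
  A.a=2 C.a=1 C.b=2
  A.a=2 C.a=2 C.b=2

spurious: A.a=2 C.a=1 C.b=0

outcome vector order: (A.a,C.a,C.b)
under SC → 0/0/0; 0/0/2; 0/1/0; 0/1/2; 0/2/0; 0/2/2; 2/0/0; 2/0/2; 2/1/2; 2/2/2
claimed∖SC = {2/1/0}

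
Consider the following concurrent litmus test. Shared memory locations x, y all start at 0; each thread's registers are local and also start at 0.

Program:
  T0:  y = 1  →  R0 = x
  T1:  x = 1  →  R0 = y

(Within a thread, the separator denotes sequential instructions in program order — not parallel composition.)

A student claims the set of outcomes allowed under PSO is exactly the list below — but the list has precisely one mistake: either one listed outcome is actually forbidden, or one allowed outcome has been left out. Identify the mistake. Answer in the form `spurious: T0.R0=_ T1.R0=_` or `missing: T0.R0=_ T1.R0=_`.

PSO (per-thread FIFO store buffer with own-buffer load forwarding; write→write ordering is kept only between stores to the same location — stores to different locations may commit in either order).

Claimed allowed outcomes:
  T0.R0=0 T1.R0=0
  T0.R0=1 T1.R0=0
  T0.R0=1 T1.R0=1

missing: T0.R0=0 T1.R0=1

outcome vector order: (T0.R0,T1.R0)
[PSO] allowed = {<0 0>; <0 1>; <1 0>; <1 1>}
PSO∖claimed = {<0 1>}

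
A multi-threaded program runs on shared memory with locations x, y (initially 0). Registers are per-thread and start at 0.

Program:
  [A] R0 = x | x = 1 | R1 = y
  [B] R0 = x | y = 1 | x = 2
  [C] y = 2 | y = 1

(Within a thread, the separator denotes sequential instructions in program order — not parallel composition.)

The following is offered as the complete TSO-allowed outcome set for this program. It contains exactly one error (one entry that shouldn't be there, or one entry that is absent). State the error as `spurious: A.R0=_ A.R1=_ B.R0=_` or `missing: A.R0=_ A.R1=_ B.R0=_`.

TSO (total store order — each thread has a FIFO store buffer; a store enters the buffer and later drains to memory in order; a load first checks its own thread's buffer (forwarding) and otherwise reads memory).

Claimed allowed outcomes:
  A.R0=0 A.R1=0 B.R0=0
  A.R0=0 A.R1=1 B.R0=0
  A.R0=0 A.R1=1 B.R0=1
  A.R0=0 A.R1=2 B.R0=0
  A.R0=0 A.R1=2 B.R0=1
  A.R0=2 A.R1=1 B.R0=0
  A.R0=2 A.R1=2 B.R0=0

outcome vector order: (A.R0,A.R1,B.R0)
under TSO → <0 0 0>, <0 0 1>, <0 1 0>, <0 1 1>, <0 2 0>, <0 2 1>, <2 1 0>, <2 2 0>
TSO∖claimed = {<0 0 1>}

missing: A.R0=0 A.R1=0 B.R0=1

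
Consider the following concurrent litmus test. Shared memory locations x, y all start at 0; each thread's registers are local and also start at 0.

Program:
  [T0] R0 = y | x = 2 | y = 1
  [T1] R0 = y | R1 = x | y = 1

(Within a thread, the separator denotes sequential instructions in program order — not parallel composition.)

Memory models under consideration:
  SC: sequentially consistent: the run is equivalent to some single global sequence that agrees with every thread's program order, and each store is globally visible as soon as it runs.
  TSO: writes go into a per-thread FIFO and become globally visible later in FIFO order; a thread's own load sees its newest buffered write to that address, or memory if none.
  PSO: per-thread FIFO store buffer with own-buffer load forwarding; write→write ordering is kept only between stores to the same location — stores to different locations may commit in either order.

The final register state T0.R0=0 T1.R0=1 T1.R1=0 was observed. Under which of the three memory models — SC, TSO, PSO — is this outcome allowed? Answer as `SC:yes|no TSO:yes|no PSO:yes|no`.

SC:no TSO:no PSO:yes

outcome vector order: (T0.R0,T1.R0,T1.R1)
SC: 4 outcomes — {000 002 012 100}
TSO: 4 outcomes — {000 002 012 100}
PSO: 5 outcomes — {000 002 010 012 100}
target 010 ∈ {PSO}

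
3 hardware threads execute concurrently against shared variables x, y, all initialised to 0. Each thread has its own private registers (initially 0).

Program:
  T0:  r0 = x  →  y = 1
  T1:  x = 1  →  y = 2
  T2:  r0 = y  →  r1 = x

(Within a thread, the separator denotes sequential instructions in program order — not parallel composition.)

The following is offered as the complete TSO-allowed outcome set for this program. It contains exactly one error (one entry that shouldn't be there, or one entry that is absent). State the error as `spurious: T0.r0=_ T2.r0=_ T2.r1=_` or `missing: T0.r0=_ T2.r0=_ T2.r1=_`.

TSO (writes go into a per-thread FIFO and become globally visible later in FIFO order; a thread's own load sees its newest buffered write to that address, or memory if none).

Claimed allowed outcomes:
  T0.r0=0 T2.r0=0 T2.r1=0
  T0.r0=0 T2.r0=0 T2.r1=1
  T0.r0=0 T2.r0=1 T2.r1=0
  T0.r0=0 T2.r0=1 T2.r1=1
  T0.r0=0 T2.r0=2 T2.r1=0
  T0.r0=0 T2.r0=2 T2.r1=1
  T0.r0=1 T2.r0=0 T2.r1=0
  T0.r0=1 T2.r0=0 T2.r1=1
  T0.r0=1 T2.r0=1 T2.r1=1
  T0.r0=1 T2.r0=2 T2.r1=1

outcome vector order: (T0.r0,T2.r0,T2.r1)
[TSO] allowed = {(0,0,0) (0,0,1) (0,1,0) (0,1,1) (0,2,1) (1,0,0) (1,0,1) (1,1,1) (1,2,1)}
claimed∖TSO = {(0,2,0)}

spurious: T0.r0=0 T2.r0=2 T2.r1=0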